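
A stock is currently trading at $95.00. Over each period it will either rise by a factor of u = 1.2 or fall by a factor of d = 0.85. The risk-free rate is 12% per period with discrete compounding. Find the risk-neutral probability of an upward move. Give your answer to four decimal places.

p = 0.7714

Risk-neutral probability p = (1 + 0.12 − 0.85)/(1.2 − 0.85) = 0.2700/0.3500 = 0.7714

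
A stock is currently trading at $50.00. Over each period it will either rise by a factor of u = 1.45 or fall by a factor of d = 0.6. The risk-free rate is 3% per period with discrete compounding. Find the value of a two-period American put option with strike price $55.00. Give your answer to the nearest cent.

$14.70

Risk-neutral probability p = (1 + 0.03 − 0.6)/(1.45 − 0.6) = 0.4300/0.8500 = 0.5059
Terminal stock prices: S_uu = 105.1, S_ud = 43.5, S_dd = 18
Terminal payoffs (K − S): max(-50.12, 0) = 0, max(11.5, 0) = 11.5, max(37, 0) = 37
Node u (S = 72.5): continuation = 1/1.03·[0.5059·0.0000 + 0.4941·11.5000] = 5.5168; exercise value = 0.0000 ≤ continuation, so V_u = 5.5168
Node d (S = 30): continuation = 1/1.03·[0.5059·11.5000 + 0.4941·37.0000] = 23.3981; exercise value = 25.0000 > continuation, so V_d = 25.0000 (exercise)
Node 0 (S = 50): continuation = 1/1.03·[0.5059·5.5168 + 0.4941·25.0000] = 14.7027; exercise value = 5.0000 ≤ continuation, so V_0 = 14.7027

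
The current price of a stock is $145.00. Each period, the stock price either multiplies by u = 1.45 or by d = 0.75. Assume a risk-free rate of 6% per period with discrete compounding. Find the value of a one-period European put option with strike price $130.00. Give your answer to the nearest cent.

$11.17

Risk-neutral probability p = (1 + 0.06 − 0.75)/(1.45 − 0.75) = 0.3100/0.7000 = 0.4429
Terminal stock prices: S_u = 210.2, S_d = 108.8
Terminal payoffs (K − S): max(-80.25, 0) = 0, max(21.25, 0) = 21.25
Node 0 (S = 145): V_0 = 1/1.06·[0.4429·0.0000 + 0.5571·21.2500] = 11.1691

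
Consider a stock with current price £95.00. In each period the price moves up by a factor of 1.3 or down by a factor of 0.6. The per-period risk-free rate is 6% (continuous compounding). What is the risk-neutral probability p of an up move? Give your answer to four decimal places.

p = 0.6598

Risk-neutral probability p = (e^0.06 − 0.6)/(1.3 − 0.6) = 0.4618/0.7000 = 0.6598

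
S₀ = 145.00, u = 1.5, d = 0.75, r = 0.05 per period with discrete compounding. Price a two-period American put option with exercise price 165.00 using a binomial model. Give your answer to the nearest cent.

Risk-neutral probability p = (1 + 0.05 − 0.75)/(1.5 − 0.75) = 0.3000/0.7500 = 0.4000
Terminal stock prices: S_uu = 326.2, S_ud = 163.1, S_dd = 81.56
Terminal payoffs (K − S): max(-161.2, 0) = 0, max(1.875, 0) = 1.875, max(83.44, 0) = 83.44
Node u (S = 217.5): continuation = 1/1.05·[0.4000·0.0000 + 0.6000·1.8750] = 1.0714; exercise value = 0.0000 ≤ continuation, so V_u = 1.0714
Node d (S = 108.8): continuation = 1/1.05·[0.4000·1.8750 + 0.6000·83.4375] = 48.3929; exercise value = 56.2500 > continuation, so V_d = 56.2500 (exercise)
Node 0 (S = 145): continuation = 1/1.05·[0.4000·1.0714 + 0.6000·56.2500] = 32.5510; exercise value = 20.0000 ≤ continuation, so V_0 = 32.5510

32.55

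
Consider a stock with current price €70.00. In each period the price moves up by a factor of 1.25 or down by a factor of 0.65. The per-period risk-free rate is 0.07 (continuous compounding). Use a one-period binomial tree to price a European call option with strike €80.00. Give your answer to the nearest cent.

Risk-neutral probability p = (e^0.07 − 0.65)/(1.25 − 0.65) = 0.4225/0.6000 = 0.7042
Terminal stock prices: S_u = 87.5, S_d = 45.5
Terminal payoffs (S − K): max(7.5, 0) = 7.5, max(-34.5, 0) = 0
Node 0 (S = 70): V_0 = e^(−0.07)·[0.7042·7.5000 + 0.2958·0.0000] = 4.9243

€4.92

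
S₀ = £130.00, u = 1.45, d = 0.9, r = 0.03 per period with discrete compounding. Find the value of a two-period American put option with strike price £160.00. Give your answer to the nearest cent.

£31.88

Risk-neutral probability p = (1 + 0.03 − 0.9)/(1.45 − 0.9) = 0.1300/0.5500 = 0.2364
Terminal stock prices: S_uu = 273.3, S_ud = 169.7, S_dd = 105.3
Terminal payoffs (K − S): max(-113.3, 0) = 0, max(-9.65, 0) = 0, max(54.7, 0) = 54.7
Node u (S = 188.5): continuation = 1/1.03·[0.2364·0.0000 + 0.7636·0.0000] = 0.0000; exercise value = 0.0000 ≤ continuation, so V_u = 0.0000
Node d (S = 117): continuation = 1/1.03·[0.2364·0.0000 + 0.7636·54.7000] = 40.5543; exercise value = 43.0000 > continuation, so V_d = 43.0000 (exercise)
Node 0 (S = 130): continuation = 1/1.03·[0.2364·0.0000 + 0.7636·43.0000] = 31.8800; exercise value = 30.0000 ≤ continuation, so V_0 = 31.8800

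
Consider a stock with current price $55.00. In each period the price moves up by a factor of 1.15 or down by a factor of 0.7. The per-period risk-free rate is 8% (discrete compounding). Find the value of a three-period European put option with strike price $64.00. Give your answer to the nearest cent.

Risk-neutral probability p = (1 + 0.08 − 0.7)/(1.15 − 0.7) = 0.3800/0.4500 = 0.8444
Terminal stock prices: S_uuu = 83.65, S_uud = 50.92, S_udd = 30.99, S_ddd = 18.86
Terminal payoffs (K − S): max(-19.65, 0) = 0, max(13.08, 0) = 13.08, max(33.01, 0) = 33.01, max(45.14, 0) = 45.14
Node uu (S = 72.74): V_uu = 1/1.08·[0.8444·0.0000 + 0.1556·13.0838] = 1.8845
Node ud (S = 44.27): V_ud = 1/1.08·[0.8444·13.0838 + 0.1556·33.0075] = 14.9843
Node dd (S = 26.95): V_dd = 1/1.08·[0.8444·33.0075 + 0.1556·45.1350] = 32.3093
Node u (S = 63.25): V_u = 1/1.08·[0.8444·1.8845 + 0.1556·14.9843] = 3.6317
Node d (S = 38.5): V_d = 1/1.08·[0.8444·14.9843 + 0.1556·32.3093] = 16.3697
Node 0 (S = 55): V_0 = 1/1.08·[0.8444·3.6317 + 0.1556·16.3697] = 5.1974

$5.20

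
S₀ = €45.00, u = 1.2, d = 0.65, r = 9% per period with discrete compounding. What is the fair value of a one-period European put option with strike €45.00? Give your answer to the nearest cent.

Risk-neutral probability p = (1 + 0.09 − 0.65)/(1.2 − 0.65) = 0.4400/0.5500 = 0.8000
Terminal stock prices: S_u = 54, S_d = 29.25
Terminal payoffs (K − S): max(-9, 0) = 0, max(15.75, 0) = 15.75
Node 0 (S = 45): V_0 = 1/1.09·[0.8000·0.0000 + 0.2000·15.7500] = 2.8899

€2.89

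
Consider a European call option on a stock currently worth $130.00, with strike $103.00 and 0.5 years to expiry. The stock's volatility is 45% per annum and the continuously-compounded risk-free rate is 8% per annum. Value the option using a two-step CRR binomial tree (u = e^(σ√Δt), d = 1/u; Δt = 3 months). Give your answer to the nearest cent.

$36.09

CRR parameters: u = e^(σ√Δt) = e^(0.45·√0.25) = 1.2523, d = 1/u = 0.7985
Per-period rate: rΔt = 0.08·0.25 = 0.02, so R = e^0.02 = 1.0202
Risk-neutral probability p = (e^0.02 − 0.7985)/(1.2523 − 0.7985) = 0.2217/0.4538 = 0.4885
Terminal stock prices: S_uu = 203.9, S_ud = 130, S_dd = 82.89
Terminal payoffs (S − K): max(100.9, 0) = 100.9, max(27, 0) = 27, max(-20.11, 0) = 0
Node u (S = 162.8): V_u = e^(−0.02)·[0.4885·100.8806 + 0.5115·27.0000] = 61.8415
Node d (S = 103.8): V_d = e^(−0.02)·[0.4885·27.0000 + 0.5115·0.0000] = 12.9284
Node 0 (S = 130): V_0 = e^(−0.02)·[0.4885·61.8415 + 0.5115·12.9284] = 36.0934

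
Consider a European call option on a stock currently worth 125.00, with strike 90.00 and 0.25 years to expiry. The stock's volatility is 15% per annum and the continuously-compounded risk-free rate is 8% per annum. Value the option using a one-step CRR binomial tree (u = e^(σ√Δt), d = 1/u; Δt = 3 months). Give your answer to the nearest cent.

36.78

CRR parameters: u = e^(σ√Δt) = e^(0.15·√0.25) = 1.0779, d = 1/u = 0.9277
Per-period rate: rΔt = 0.08·0.25 = 0.02, so R = e^0.02 = 1.0202
Risk-neutral probability p = (e^0.02 − 0.9277)/(1.0779 − 0.9277) = 0.0925/0.1501 = 0.6158
Terminal stock prices: S_u = 134.7, S_d = 116
Terminal payoffs (S − K): max(44.74, 0) = 44.74, max(25.97, 0) = 25.97
Node 0 (S = 125): V_0 = e^(−0.02)·[0.6158·44.7355 + 0.3842·25.9679] = 36.7821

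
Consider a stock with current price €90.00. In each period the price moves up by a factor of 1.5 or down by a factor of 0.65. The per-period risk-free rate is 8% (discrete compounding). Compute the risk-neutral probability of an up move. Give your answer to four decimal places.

Risk-neutral probability p = (1 + 0.08 − 0.65)/(1.5 − 0.65) = 0.4300/0.8500 = 0.5059

p = 0.5059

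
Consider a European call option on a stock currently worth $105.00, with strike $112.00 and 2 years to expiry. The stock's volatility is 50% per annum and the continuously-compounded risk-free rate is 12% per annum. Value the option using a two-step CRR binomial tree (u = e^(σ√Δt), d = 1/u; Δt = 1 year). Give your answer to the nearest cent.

CRR parameters: u = e^(σ√Δt) = e^(0.5·√1) = 1.6487, d = 1/u = 0.6065
Per-period rate: rΔt = 0.12·1 = 0.12, so R = e^0.12 = 1.1275
Risk-neutral probability p = (e^0.12 − 0.6065)/(1.6487 − 0.6065) = 0.5210/1.0422 = 0.4999
Terminal stock prices: S_uu = 285.4, S_ud = 105, S_dd = 38.63
Terminal payoffs (S − K): max(173.4, 0) = 173.4, max(-7, 0) = 0, max(-73.37, 0) = 0
Node u (S = 173.1): V_u = e^(−0.12)·[0.4999·173.4196 + 0.5001·0.0000] = 76.8856
Node d (S = 63.69): V_d = e^(−0.12)·[0.4999·0.0000 + 0.5001·0.0000] = 0.0000
Node 0 (S = 105): V_0 = e^(−0.12)·[0.4999·76.8856 + 0.5001·0.0000] = 34.0873

$34.09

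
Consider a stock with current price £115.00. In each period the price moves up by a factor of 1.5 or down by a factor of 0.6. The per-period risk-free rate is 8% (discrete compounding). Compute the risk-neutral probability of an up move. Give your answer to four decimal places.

Risk-neutral probability p = (1 + 0.08 − 0.6)/(1.5 − 0.6) = 0.4800/0.9000 = 0.5333

p = 0.5333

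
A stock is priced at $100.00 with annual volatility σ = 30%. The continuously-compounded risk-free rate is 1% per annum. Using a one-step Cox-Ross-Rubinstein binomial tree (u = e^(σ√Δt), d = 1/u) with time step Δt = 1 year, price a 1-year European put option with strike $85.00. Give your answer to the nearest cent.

$6.03

CRR parameters: u = e^(σ√Δt) = e^(0.3·√1) = 1.3499, d = 1/u = 0.7408
Per-period rate: rΔt = 0.01·1 = 0.01, so R = e^0.01 = 1.0101
Risk-neutral probability p = (e^0.01 − 0.7408)/(1.3499 − 0.7408) = 0.2692/0.6090 = 0.4421
Terminal stock prices: S_u = 135, S_d = 74.08
Terminal payoffs (K − S): max(-49.99, 0) = 0, max(10.92, 0) = 10.92
Node 0 (S = 100): V_0 = e^(−0.01)·[0.4421·0.0000 + 0.5579·10.9182] = 6.0311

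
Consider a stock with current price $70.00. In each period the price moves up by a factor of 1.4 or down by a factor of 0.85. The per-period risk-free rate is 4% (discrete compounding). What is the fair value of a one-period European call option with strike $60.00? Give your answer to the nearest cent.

$12.62

Risk-neutral probability p = (1 + 0.04 − 0.85)/(1.4 − 0.85) = 0.1900/0.5500 = 0.3455
Terminal stock prices: S_u = 98, S_d = 59.5
Terminal payoffs (S − K): max(38, 0) = 38, max(-0.5, 0) = 0
Node 0 (S = 70): V_0 = 1/1.04·[0.3455·38.0000 + 0.6545·0.0000] = 12.6224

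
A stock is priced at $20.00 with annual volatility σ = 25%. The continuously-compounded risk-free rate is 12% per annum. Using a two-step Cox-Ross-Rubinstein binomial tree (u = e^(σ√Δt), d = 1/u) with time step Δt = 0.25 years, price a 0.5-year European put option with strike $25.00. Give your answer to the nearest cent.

$3.77

CRR parameters: u = e^(σ√Δt) = e^(0.25·√0.25) = 1.1331, d = 1/u = 0.8825
Per-period rate: rΔt = 0.12·0.25 = 0.03, so R = e^0.03 = 1.0305
Risk-neutral probability p = (e^0.03 − 0.8825)/(1.1331 − 0.8825) = 0.1480/0.2507 = 0.5903
Terminal stock prices: S_uu = 25.68, S_ud = 20, S_dd = 15.58
Terminal payoffs (K − S): max(-0.6805, 0) = 0, max(5, 0) = 5, max(9.424, 0) = 9.424
Node u (S = 22.66): V_u = e^(−0.03)·[0.5903·0.0000 + 0.4097·5.0000] = 1.9880
Node d (S = 17.65): V_d = e^(−0.03)·[0.5903·5.0000 + 0.4097·9.4240] = 6.6112
Node 0 (S = 20): V_0 = e^(−0.03)·[0.5903·1.9880 + 0.4097·6.6112] = 3.7674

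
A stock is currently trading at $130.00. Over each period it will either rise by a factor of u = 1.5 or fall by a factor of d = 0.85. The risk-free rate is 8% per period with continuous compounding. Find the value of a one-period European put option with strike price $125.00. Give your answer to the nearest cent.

$8.58

Risk-neutral probability p = (e^0.08 − 0.85)/(1.5 − 0.85) = 0.2333/0.6500 = 0.3589
Terminal stock prices: S_u = 195, S_d = 110.5
Terminal payoffs (K − S): max(-70, 0) = 0, max(14.5, 0) = 14.5
Node 0 (S = 130): V_0 = e^(−0.08)·[0.3589·0.0000 + 0.6411·14.5000] = 8.5812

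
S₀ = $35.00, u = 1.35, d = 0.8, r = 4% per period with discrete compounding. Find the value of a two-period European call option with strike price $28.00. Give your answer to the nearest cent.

Risk-neutral probability p = (1 + 0.04 − 0.8)/(1.35 − 0.8) = 0.2400/0.5500 = 0.4364
Terminal stock prices: S_uu = 63.79, S_ud = 37.8, S_dd = 22.4
Terminal payoffs (S − K): max(35.79, 0) = 35.79, max(9.8, 0) = 9.8, max(-5.6, 0) = 0
Node u (S = 47.25): V_u = 1/1.04·[0.4364·35.7875 + 0.5636·9.8000] = 20.3269
Node d (S = 28): V_d = 1/1.04·[0.4364·9.8000 + 0.5636·0.0000] = 4.1119
Node 0 (S = 35): V_0 = 1/1.04·[0.4364·20.3269 + 0.5636·4.1119] = 10.7572

$10.76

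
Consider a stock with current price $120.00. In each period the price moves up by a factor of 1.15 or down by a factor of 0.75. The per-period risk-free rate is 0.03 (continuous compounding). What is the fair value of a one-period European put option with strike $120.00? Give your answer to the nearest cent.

Risk-neutral probability p = (e^0.03 − 0.75)/(1.15 − 0.75) = 0.2805/0.4000 = 0.7011
Terminal stock prices: S_u = 138, S_d = 90
Terminal payoffs (K − S): max(-18, 0) = 0, max(30, 0) = 30
Node 0 (S = 120): V_0 = e^(−0.03)·[0.7011·0.0000 + 0.2989·30.0000] = 8.7009

$8.70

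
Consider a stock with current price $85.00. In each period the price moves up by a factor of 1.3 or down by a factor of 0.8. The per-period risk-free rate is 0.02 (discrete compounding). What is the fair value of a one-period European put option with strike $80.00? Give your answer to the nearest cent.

$6.59

Risk-neutral probability p = (1 + 0.02 − 0.8)/(1.3 − 0.8) = 0.2200/0.5000 = 0.4400
Terminal stock prices: S_u = 110.5, S_d = 68
Terminal payoffs (K − S): max(-30.5, 0) = 0, max(12, 0) = 12
Node 0 (S = 85): V_0 = 1/1.02·[0.4400·0.0000 + 0.5600·12.0000] = 6.5882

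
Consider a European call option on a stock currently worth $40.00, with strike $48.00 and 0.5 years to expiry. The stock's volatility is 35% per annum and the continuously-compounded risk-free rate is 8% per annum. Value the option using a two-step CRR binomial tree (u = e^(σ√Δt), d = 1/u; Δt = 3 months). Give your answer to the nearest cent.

CRR parameters: u = e^(σ√Δt) = e^(0.35·√0.25) = 1.1912, d = 1/u = 0.8395
Per-period rate: rΔt = 0.08·0.25 = 0.02, so R = e^0.02 = 1.0202
Risk-neutral probability p = (e^0.02 − 0.8395)/(1.1912 − 0.8395) = 0.1807/0.3518 = 0.5138
Terminal stock prices: S_uu = 56.76, S_ud = 40, S_dd = 28.19
Terminal payoffs (S − K): max(8.763, 0) = 8.763, max(-8, 0) = 0, max(-19.81, 0) = 0
Node u (S = 47.65): V_u = e^(−0.02)·[0.5138·8.7627 + 0.4862·0.0000] = 4.4130
Node d (S = 33.58): V_d = e^(−0.02)·[0.5138·0.0000 + 0.4862·0.0000] = 0.0000
Node 0 (S = 40): V_0 = e^(−0.02)·[0.5138·4.4130 + 0.4862·0.0000] = 2.2224

$2.22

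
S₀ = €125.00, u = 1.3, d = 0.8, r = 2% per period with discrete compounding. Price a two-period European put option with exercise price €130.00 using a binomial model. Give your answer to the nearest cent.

Risk-neutral probability p = (1 + 0.02 − 0.8)/(1.3 − 0.8) = 0.2200/0.5000 = 0.4400
Terminal stock prices: S_uu = 211.3, S_ud = 130, S_dd = 80
Terminal payoffs (K − S): max(-81.25, 0) = 0, max(0, 0) = 0, max(50, 0) = 50
Node u (S = 162.5): V_u = 1/1.02·[0.4400·0.0000 + 0.5600·0.0000] = 0.0000
Node d (S = 100): V_d = 1/1.02·[0.4400·0.0000 + 0.5600·50.0000] = 27.4510
Node 0 (S = 125): V_0 = 1/1.02·[0.4400·0.0000 + 0.5600·27.4510] = 15.0711

€15.07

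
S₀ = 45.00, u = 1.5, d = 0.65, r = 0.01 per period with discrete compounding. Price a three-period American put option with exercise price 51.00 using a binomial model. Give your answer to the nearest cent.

16.56

Risk-neutral probability p = (1 + 0.01 − 0.65)/(1.5 − 0.65) = 0.3600/0.8500 = 0.4235
Terminal stock prices: S_uuu = 151.9, S_uud = 65.81, S_udd = 28.52, S_ddd = 12.36
Terminal payoffs (K − S): max(-100.9, 0) = 0, max(-14.81, 0) = 0, max(22.48, 0) = 22.48, max(38.64, 0) = 38.64
Node uu (S = 101.2): continuation = 1/1.01·[0.4235·0.0000 + 0.5765·0.0000] = 0.0000; exercise value = 0.0000 ≤ continuation, so V_uu = 0.0000
Node ud (S = 43.88): continuation = 1/1.01·[0.4235·0.0000 + 0.5765·22.4812] = 12.8315; exercise value = 7.1250 ≤ continuation, so V_ud = 12.8315
Node dd (S = 19.01): continuation = 1/1.01·[0.4235·22.4812 + 0.5765·38.6419] = 31.4825; exercise value = 31.9875 > continuation, so V_dd = 31.9875 (exercise)
Node u (S = 67.5): continuation = 1/1.01·[0.4235·0.0000 + 0.5765·12.8315] = 7.3237; exercise value = 0.0000 ≤ continuation, so V_u = 7.3237
Node d (S = 29.25): continuation = 1/1.01·[0.4235·12.8315 + 0.5765·31.9875] = 23.6380; exercise value = 21.7500 ≤ continuation, so V_d = 23.6380
Node 0 (S = 45): continuation = 1/1.01·[0.4235·7.3237 + 0.5765·23.6380] = 16.5628; exercise value = 6.0000 ≤ continuation, so V_0 = 16.5628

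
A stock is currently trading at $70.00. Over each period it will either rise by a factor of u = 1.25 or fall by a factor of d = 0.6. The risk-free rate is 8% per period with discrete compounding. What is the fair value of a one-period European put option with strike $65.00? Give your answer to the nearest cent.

Risk-neutral probability p = (1 + 0.08 − 0.6)/(1.25 − 0.6) = 0.4800/0.6500 = 0.7385
Terminal stock prices: S_u = 87.5, S_d = 42
Terminal payoffs (K − S): max(-22.5, 0) = 0, max(23, 0) = 23
Node 0 (S = 70): V_0 = 1/1.08·[0.7385·0.0000 + 0.2615·23.0000] = 5.5698

$5.57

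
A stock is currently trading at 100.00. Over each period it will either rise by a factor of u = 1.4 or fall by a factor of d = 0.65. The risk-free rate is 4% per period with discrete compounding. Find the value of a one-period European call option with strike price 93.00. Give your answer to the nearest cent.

Risk-neutral probability p = (1 + 0.04 − 0.65)/(1.4 − 0.65) = 0.3900/0.7500 = 0.5200
Terminal stock prices: S_u = 140, S_d = 65
Terminal payoffs (S − K): max(47, 0) = 47, max(-28, 0) = 0
Node 0 (S = 100): V_0 = 1/1.04·[0.5200·47.0000 + 0.4800·0.0000] = 23.5000

23.50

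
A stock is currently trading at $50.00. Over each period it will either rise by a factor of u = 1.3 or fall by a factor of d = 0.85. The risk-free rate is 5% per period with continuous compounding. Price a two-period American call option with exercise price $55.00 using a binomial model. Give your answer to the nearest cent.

$5.45

Risk-neutral probability p = (e^0.05 − 0.85)/(1.3 − 0.85) = 0.2013/0.4500 = 0.4473
Terminal stock prices: S_uu = 84.5, S_ud = 55.25, S_dd = 36.12
Terminal payoffs (S − K): max(29.5, 0) = 29.5, max(0.25, 0) = 0.25, max(-18.88, 0) = 0
Node u (S = 65): continuation = e^(−0.05)·[0.4473·29.5000 + 0.5527·0.2500] = 12.6824; exercise value = 10.0000 ≤ continuation, so V_u = 12.6824
Node d (S = 42.5): continuation = e^(−0.05)·[0.4473·0.2500 + 0.5527·0.0000] = 0.1064; exercise value = 0.0000 ≤ continuation, so V_d = 0.1064
Node 0 (S = 50): continuation = e^(−0.05)·[0.4473·12.6824 + 0.5527·0.1064] = 5.4517; exercise value = 0.0000 ≤ continuation, so V_0 = 5.4517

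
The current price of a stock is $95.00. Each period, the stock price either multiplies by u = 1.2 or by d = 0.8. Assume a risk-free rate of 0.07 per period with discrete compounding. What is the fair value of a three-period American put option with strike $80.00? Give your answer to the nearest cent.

Risk-neutral probability p = (1 + 0.07 − 0.8)/(1.2 − 0.8) = 0.2700/0.4000 = 0.6750
Terminal stock prices: S_uuu = 164.2, S_uud = 109.4, S_udd = 72.96, S_ddd = 48.64
Terminal payoffs (K − S): max(-84.16, 0) = 0, max(-29.44, 0) = 0, max(7.04, 0) = 7.04, max(31.36, 0) = 31.36
Node uu (S = 136.8): continuation = 1/1.07·[0.6750·0.0000 + 0.3250·0.0000] = 0.0000; exercise value = 0.0000 ≤ continuation, so V_uu = 0.0000
Node ud (S = 91.2): continuation = 1/1.07·[0.6750·0.0000 + 0.3250·7.0400] = 2.1383; exercise value = 0.0000 ≤ continuation, so V_ud = 2.1383
Node dd (S = 60.8): continuation = 1/1.07·[0.6750·7.0400 + 0.3250·31.3600] = 13.9664; exercise value = 19.2000 > continuation, so V_dd = 19.2000 (exercise)
Node u (S = 114): continuation = 1/1.07·[0.6750·0.0000 + 0.3250·2.1383] = 0.6495; exercise value = 0.0000 ≤ continuation, so V_u = 0.6495
Node d (S = 76): continuation = 1/1.07·[0.6750·2.1383 + 0.3250·19.2000] = 7.1807; exercise value = 4.0000 ≤ continuation, so V_d = 7.1807
Node 0 (S = 95): continuation = 1/1.07·[0.6750·0.6495 + 0.3250·7.1807] = 2.5908; exercise value = 0.0000 ≤ continuation, so V_0 = 2.5908

$2.59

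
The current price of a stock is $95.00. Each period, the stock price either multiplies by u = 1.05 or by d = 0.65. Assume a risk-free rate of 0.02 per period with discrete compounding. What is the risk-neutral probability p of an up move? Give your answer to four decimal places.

Risk-neutral probability p = (1 + 0.02 − 0.65)/(1.05 − 0.65) = 0.3700/0.4000 = 0.9250

p = 0.9250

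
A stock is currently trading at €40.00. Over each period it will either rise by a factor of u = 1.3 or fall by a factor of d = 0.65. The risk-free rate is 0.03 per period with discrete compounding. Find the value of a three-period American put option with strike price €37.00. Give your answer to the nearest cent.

€6.04

Risk-neutral probability p = (1 + 0.03 − 0.65)/(1.3 − 0.65) = 0.3800/0.6500 = 0.5846
Terminal stock prices: S_uuu = 87.88, S_uud = 43.94, S_udd = 21.97, S_ddd = 10.98
Terminal payoffs (K − S): max(-50.88, 0) = 0, max(-6.94, 0) = 0, max(15.03, 0) = 15.03, max(26.02, 0) = 26.02
Node uu (S = 67.6): continuation = 1/1.03·[0.5846·0.0000 + 0.4154·0.0000] = 0.0000; exercise value = 0.0000 ≤ continuation, so V_uu = 0.0000
Node ud (S = 33.8): continuation = 1/1.03·[0.5846·0.0000 + 0.4154·15.0300] = 6.0614; exercise value = 3.2000 ≤ continuation, so V_ud = 6.0614
Node dd (S = 16.9): continuation = 1/1.03·[0.5846·15.0300 + 0.4154·26.0150] = 19.0223; exercise value = 20.1000 > continuation, so V_dd = 20.1000 (exercise)
Node u (S = 52): continuation = 1/1.03·[0.5846·0.0000 + 0.4154·6.0614] = 2.4445; exercise value = 0.0000 ≤ continuation, so V_u = 2.4445
Node d (S = 26): continuation = 1/1.03·[0.5846·6.0614 + 0.4154·20.1000] = 11.5464; exercise value = 11.0000 ≤ continuation, so V_d = 11.5464
Node 0 (S = 40): continuation = 1/1.03·[0.5846·2.4445 + 0.4154·11.5464] = 6.0440; exercise value = 0.0000 ≤ continuation, so V_0 = 6.0440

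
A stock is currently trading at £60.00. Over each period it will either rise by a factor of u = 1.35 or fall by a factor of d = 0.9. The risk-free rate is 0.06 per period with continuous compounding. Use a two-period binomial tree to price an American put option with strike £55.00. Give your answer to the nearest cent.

Risk-neutral probability p = (e^0.06 − 0.9)/(1.35 − 0.9) = 0.1618/0.4500 = 0.3596
Terminal stock prices: S_uu = 109.4, S_ud = 72.9, S_dd = 48.6
Terminal payoffs (K − S): max(-54.35, 0) = 0, max(-17.9, 0) = 0, max(6.4, 0) = 6.4
Node u (S = 81): continuation = e^(−0.06)·[0.3596·0.0000 + 0.6404·0.0000] = 0.0000; exercise value = 0.0000 ≤ continuation, so V_u = 0.0000
Node d (S = 54): continuation = e^(−0.06)·[0.3596·0.0000 + 0.6404·6.4000] = 3.8597; exercise value = 1.0000 ≤ continuation, so V_d = 3.8597
Node 0 (S = 60): continuation = e^(−0.06)·[0.3596·0.0000 + 0.6404·3.8597] = 2.3276; exercise value = 0.0000 ≤ continuation, so V_0 = 2.3276

£2.33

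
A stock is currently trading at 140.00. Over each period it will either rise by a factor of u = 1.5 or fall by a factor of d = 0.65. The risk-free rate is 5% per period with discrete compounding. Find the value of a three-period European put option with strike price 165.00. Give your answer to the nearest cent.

Risk-neutral probability p = (1 + 0.05 − 0.65)/(1.5 − 0.65) = 0.4000/0.8500 = 0.4706
Terminal stock prices: S_uuu = 472.5, S_uud = 204.8, S_udd = 88.73, S_ddd = 38.45
Terminal payoffs (K − S): max(-307.5, 0) = 0, max(-39.75, 0) = 0, max(76.27, 0) = 76.27, max(126.6, 0) = 126.6
Node uu (S = 315): V_uu = 1/1.05·[0.4706·0.0000 + 0.5294·0.0000] = 0.0000
Node ud (S = 136.5): V_ud = 1/1.05·[0.4706·0.0000 + 0.5294·76.2750] = 38.4580
Node dd (S = 59.15): V_dd = 1/1.05·[0.4706·76.2750 + 0.5294·126.5525] = 97.9929
Node u (S = 210): V_u = 1/1.05·[0.4706·0.0000 + 0.5294·38.4580] = 19.3906
Node d (S = 91): V_d = 1/1.05·[0.4706·38.4580 + 0.5294·97.9929] = 66.6442
Node 0 (S = 140): V_0 = 1/1.05·[0.4706·19.3906 + 0.5294·66.6442] = 42.2926

42.29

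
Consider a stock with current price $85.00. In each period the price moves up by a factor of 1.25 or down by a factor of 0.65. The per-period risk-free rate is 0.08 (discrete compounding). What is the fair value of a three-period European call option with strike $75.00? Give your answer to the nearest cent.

Risk-neutral probability p = (1 + 0.08 − 0.65)/(1.25 − 0.65) = 0.4300/0.6000 = 0.7167
Terminal stock prices: S_uuu = 166, S_uud = 86.33, S_udd = 44.89, S_ddd = 23.34
Terminal payoffs (S − K): max(91.02, 0) = 91.02, max(11.33, 0) = 11.33, max(-30.11, 0) = 0, max(-51.66, 0) = 0
Node uu (S = 132.8): V_uu = 1/1.08·[0.7167·91.0156 + 0.2833·11.3281] = 63.3681
Node ud (S = 69.06): V_ud = 1/1.08·[0.7167·11.3281 + 0.2833·0.0000] = 7.5171
Node dd (S = 35.91): V_dd = 1/1.08·[0.7167·0.0000 + 0.2833·0.0000] = 0.0000
Node u (S = 106.2): V_u = 1/1.08·[0.7167·63.3681 + 0.2833·7.5171] = 44.0219
Node d (S = 55.25): V_d = 1/1.08·[0.7167·7.5171 + 0.2833·0.0000] = 4.9882
Node 0 (S = 85): V_0 = 1/1.08·[0.7167·44.0219 + 0.2833·4.9882] = 30.5207

$30.52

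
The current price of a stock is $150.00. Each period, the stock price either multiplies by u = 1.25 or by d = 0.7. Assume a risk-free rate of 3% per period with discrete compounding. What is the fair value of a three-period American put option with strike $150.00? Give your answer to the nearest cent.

$22.58

Risk-neutral probability p = (1 + 0.03 − 0.7)/(1.25 − 0.7) = 0.3300/0.5500 = 0.6000
Terminal stock prices: S_uuu = 293, S_uud = 164.1, S_udd = 91.87, S_ddd = 51.45
Terminal payoffs (K − S): max(-143, 0) = 0, max(-14.06, 0) = 0, max(58.13, 0) = 58.13, max(98.55, 0) = 98.55
Node uu (S = 234.4): continuation = 1/1.03·[0.6000·0.0000 + 0.4000·0.0000] = 0.0000; exercise value = 0.0000 ≤ continuation, so V_uu = 0.0000
Node ud (S = 131.2): continuation = 1/1.03·[0.6000·0.0000 + 0.4000·58.1250] = 22.5728; exercise value = 18.7500 ≤ continuation, so V_ud = 22.5728
Node dd (S = 73.5): continuation = 1/1.03·[0.6000·58.1250 + 0.4000·98.5500] = 72.1311; exercise value = 76.5000 > continuation, so V_dd = 76.5000 (exercise)
Node u (S = 187.5): continuation = 1/1.03·[0.6000·0.0000 + 0.4000·22.5728] = 8.7661; exercise value = 0.0000 ≤ continuation, so V_u = 8.7661
Node d (S = 105): continuation = 1/1.03·[0.6000·22.5728 + 0.4000·76.5000] = 42.8580; exercise value = 45.0000 > continuation, so V_d = 45.0000 (exercise)
Node 0 (S = 150): continuation = 1/1.03·[0.6000·8.7661 + 0.4000·45.0000] = 22.5822; exercise value = 0.0000 ≤ continuation, so V_0 = 22.5822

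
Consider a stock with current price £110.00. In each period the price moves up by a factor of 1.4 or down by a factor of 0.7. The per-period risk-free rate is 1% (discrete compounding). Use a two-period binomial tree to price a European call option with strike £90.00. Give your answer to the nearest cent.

Risk-neutral probability p = (1 + 0.01 − 0.7)/(1.4 − 0.7) = 0.3100/0.7000 = 0.4429
Terminal stock prices: S_uu = 215.6, S_ud = 107.8, S_dd = 53.9
Terminal payoffs (S − K): max(125.6, 0) = 125.6, max(17.8, 0) = 17.8, max(-36.1, 0) = 0
Node u (S = 154): V_u = 1/1.01·[0.4429·125.6000 + 0.5571·17.8000] = 64.8911
Node d (S = 77): V_d = 1/1.01·[0.4429·17.8000 + 0.5571·0.0000] = 7.8048
Node 0 (S = 110): V_0 = 1/1.01·[0.4429·64.8911 + 0.5571·7.8048] = 32.7583

£32.76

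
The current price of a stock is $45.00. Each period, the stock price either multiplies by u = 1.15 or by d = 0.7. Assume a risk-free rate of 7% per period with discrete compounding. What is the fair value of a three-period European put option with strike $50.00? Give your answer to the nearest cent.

Risk-neutral probability p = (1 + 0.07 − 0.7)/(1.15 − 0.7) = 0.3700/0.4500 = 0.8222
Terminal stock prices: S_uuu = 68.44, S_uud = 41.66, S_udd = 25.36, S_ddd = 15.43
Terminal payoffs (K − S): max(-18.44, 0) = 0, max(8.341, 0) = 8.341, max(24.64, 0) = 24.64, max(34.57, 0) = 34.57
Node uu (S = 59.51): V_uu = 1/1.07·[0.8222·0.0000 + 0.1778·8.3413] = 1.3859
Node ud (S = 36.22): V_ud = 1/1.07·[0.8222·8.3413 + 0.1778·24.6425] = 10.5040
Node dd (S = 22.05): V_dd = 1/1.07·[0.8222·24.6425 + 0.1778·34.5650] = 24.6790
Node u (S = 51.75): V_u = 1/1.07·[0.8222·1.3859 + 0.1778·10.5040] = 2.8102
Node d (S = 31.5): V_d = 1/1.07·[0.8222·10.5040 + 0.1778·24.6790] = 12.1719
Node 0 (S = 45): V_0 = 1/1.07·[0.8222·2.8102 + 0.1778·12.1719] = 4.1818

$4.18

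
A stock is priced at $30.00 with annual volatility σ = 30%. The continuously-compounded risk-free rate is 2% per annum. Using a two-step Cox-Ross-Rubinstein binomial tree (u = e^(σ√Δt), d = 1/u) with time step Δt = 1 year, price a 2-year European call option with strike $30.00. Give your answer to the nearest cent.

CRR parameters: u = e^(σ√Δt) = e^(0.3·√1) = 1.3499, d = 1/u = 0.7408
Per-period rate: rΔt = 0.02·1 = 0.02, so R = e^0.02 = 1.0202
Risk-neutral probability p = (e^0.02 − 0.7408)/(1.3499 − 0.7408) = 0.2794/0.6090 = 0.4587
Terminal stock prices: S_uu = 54.66, S_ud = 30, S_dd = 16.46
Terminal payoffs (S − K): max(24.66, 0) = 24.66, max(0, 0) = 0, max(-13.54, 0) = 0
Node u (S = 40.5): V_u = e^(−0.02)·[0.4587·24.6636 + 0.5413·0.0000] = 11.0898
Node d (S = 22.22): V_d = e^(−0.02)·[0.4587·0.0000 + 0.5413·0.0000] = 0.0000
Node 0 (S = 30): V_0 = e^(−0.02)·[0.4587·11.0898 + 0.5413·0.0000] = 4.9865

$4.99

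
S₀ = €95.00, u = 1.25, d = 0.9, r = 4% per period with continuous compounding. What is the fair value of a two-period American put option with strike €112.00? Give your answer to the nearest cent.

Risk-neutral probability p = (e^0.04 − 0.9)/(1.25 − 0.9) = 0.1408/0.3500 = 0.4023
Terminal stock prices: S_uu = 148.4, S_ud = 106.9, S_dd = 76.95
Terminal payoffs (K − S): max(-36.44, 0) = 0, max(5.125, 0) = 5.125, max(35.05, 0) = 35.05
Node u (S = 118.8): continuation = e^(−0.04)·[0.4023·0.0000 + 0.5977·5.1250] = 2.9430; exercise value = 0.0000 ≤ continuation, so V_u = 2.9430
Node d (S = 85.5): continuation = e^(−0.04)·[0.4023·5.1250 + 0.5977·35.0500] = 22.1084; exercise value = 26.5000 > continuation, so V_d = 26.5000 (exercise)
Node 0 (S = 95): continuation = e^(−0.04)·[0.4023·2.9430 + 0.5977·26.5000] = 16.3552; exercise value = 17.0000 > continuation, so V_0 = 17.0000 (exercise)

€17.00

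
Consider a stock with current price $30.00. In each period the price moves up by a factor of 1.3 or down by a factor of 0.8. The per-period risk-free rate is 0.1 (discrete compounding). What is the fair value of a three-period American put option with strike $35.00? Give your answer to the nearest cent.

Risk-neutral probability p = (1 + 0.1 − 0.8)/(1.3 − 0.8) = 0.3000/0.5000 = 0.6000
Terminal stock prices: S_uuu = 65.91, S_uud = 40.56, S_udd = 24.96, S_ddd = 15.36
Terminal payoffs (K − S): max(-30.91, 0) = 0, max(-5.56, 0) = 0, max(10.04, 0) = 10.04, max(19.64, 0) = 19.64
Node uu (S = 50.7): continuation = 1/1.1·[0.6000·0.0000 + 0.4000·0.0000] = 0.0000; exercise value = 0.0000 ≤ continuation, so V_uu = 0.0000
Node ud (S = 31.2): continuation = 1/1.1·[0.6000·0.0000 + 0.4000·10.0400] = 3.6509; exercise value = 3.8000 > continuation, so V_ud = 3.8000 (exercise)
Node dd (S = 19.2): continuation = 1/1.1·[0.6000·10.0400 + 0.4000·19.6400] = 12.6182; exercise value = 15.8000 > continuation, so V_dd = 15.8000 (exercise)
Node u (S = 39): continuation = 1/1.1·[0.6000·0.0000 + 0.4000·3.8000] = 1.3818; exercise value = 0.0000 ≤ continuation, so V_u = 1.3818
Node d (S = 24): continuation = 1/1.1·[0.6000·3.8000 + 0.4000·15.8000] = 7.8182; exercise value = 11.0000 > continuation, so V_d = 11.0000 (exercise)
Node 0 (S = 30): continuation = 1/1.1·[0.6000·1.3818 + 0.4000·11.0000] = 4.7537; exercise value = 5.0000 > continuation, so V_0 = 5.0000 (exercise)

$5.00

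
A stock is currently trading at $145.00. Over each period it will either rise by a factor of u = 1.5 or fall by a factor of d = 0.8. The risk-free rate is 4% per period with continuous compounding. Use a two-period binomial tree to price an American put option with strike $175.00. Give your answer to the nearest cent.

$37.39

Risk-neutral probability p = (e^0.04 − 0.8)/(1.5 − 0.8) = 0.2408/0.7000 = 0.3440
Terminal stock prices: S_uu = 326.2, S_ud = 174, S_dd = 92.8
Terminal payoffs (K − S): max(-151.2, 0) = 0, max(1, 0) = 1, max(82.2, 0) = 82.2
Node u (S = 217.5): continuation = e^(−0.04)·[0.3440·0.0000 + 0.6560·1.0000] = 0.6303; exercise value = 0.0000 ≤ continuation, so V_u = 0.6303
Node d (S = 116): continuation = e^(−0.04)·[0.3440·1.0000 + 0.6560·82.2000] = 52.1382; exercise value = 59.0000 > continuation, so V_d = 59.0000 (exercise)
Node 0 (S = 145): continuation = e^(−0.04)·[0.3440·0.6303 + 0.6560·59.0000] = 37.3938; exercise value = 30.0000 ≤ continuation, so V_0 = 37.3938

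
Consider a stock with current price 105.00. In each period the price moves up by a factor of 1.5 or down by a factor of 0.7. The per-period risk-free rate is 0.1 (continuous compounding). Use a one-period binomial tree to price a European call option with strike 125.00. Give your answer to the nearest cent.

14.89

Risk-neutral probability p = (e^0.1 − 0.7)/(1.5 − 0.7) = 0.4052/0.8000 = 0.5065
Terminal stock prices: S_u = 157.5, S_d = 73.5
Terminal payoffs (S − K): max(32.5, 0) = 32.5, max(-51.5, 0) = 0
Node 0 (S = 105): V_0 = e^(−0.1)·[0.5065·32.5000 + 0.4935·0.0000] = 14.8937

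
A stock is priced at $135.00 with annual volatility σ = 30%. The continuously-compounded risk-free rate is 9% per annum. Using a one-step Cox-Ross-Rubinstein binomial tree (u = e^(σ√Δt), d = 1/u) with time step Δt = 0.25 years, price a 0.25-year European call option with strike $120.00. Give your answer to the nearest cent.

$19.39

CRR parameters: u = e^(σ√Δt) = e^(0.3·√0.25) = 1.1618, d = 1/u = 0.8607
Per-period rate: rΔt = 0.09·0.25 = 0.0225, so R = e^0.0225 = 1.0228
Risk-neutral probability p = (e^0.0225 − 0.8607)/(1.1618 − 0.8607) = 0.1620/0.3011 = 0.5381
Terminal stock prices: S_u = 156.8, S_d = 116.2
Terminal payoffs (S − K): max(36.85, 0) = 36.85, max(-3.804, 0) = 0
Node 0 (S = 135): V_0 = e^(−0.0225)·[0.5381·36.8476 + 0.4619·0.0000] = 19.3879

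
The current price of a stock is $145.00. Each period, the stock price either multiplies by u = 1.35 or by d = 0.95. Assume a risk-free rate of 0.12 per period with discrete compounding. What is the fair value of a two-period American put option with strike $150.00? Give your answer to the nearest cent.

Risk-neutral probability p = (1 + 0.12 − 0.95)/(1.35 − 0.95) = 0.1700/0.4000 = 0.4250
Terminal stock prices: S_uu = 264.3, S_ud = 186, S_dd = 130.9
Terminal payoffs (K − S): max(-114.3, 0) = 0, max(-35.96, 0) = 0, max(19.14, 0) = 19.14
Node u (S = 195.8): continuation = 1/1.12·[0.4250·0.0000 + 0.5750·0.0000] = 0.0000; exercise value = 0.0000 ≤ continuation, so V_u = 0.0000
Node d (S = 137.8): continuation = 1/1.12·[0.4250·0.0000 + 0.5750·19.1375] = 9.8251; exercise value = 12.2500 > continuation, so V_d = 12.2500 (exercise)
Node 0 (S = 145): continuation = 1/1.12·[0.4250·0.0000 + 0.5750·12.2500] = 6.2891; exercise value = 5.0000 ≤ continuation, so V_0 = 6.2891

$6.29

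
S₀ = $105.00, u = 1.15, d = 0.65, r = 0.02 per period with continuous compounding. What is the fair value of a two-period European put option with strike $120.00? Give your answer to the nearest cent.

Risk-neutral probability p = (e^0.02 − 0.65)/(1.15 − 0.65) = 0.3702/0.5000 = 0.7404
Terminal stock prices: S_uu = 138.9, S_ud = 78.49, S_dd = 44.36
Terminal payoffs (K − S): max(-18.86, 0) = 0, max(41.51, 0) = 41.51, max(75.64, 0) = 75.64
Node u (S = 120.7): V_u = e^(−0.02)·[0.7404·0.0000 + 0.2596·41.5125] = 10.5631
Node d (S = 68.25): V_d = e^(−0.02)·[0.7404·41.5125 + 0.2596·75.6375] = 49.3738
Node 0 (S = 105): V_0 = e^(−0.02)·[0.7404·10.5631 + 0.2596·49.3738] = 20.2296

$20.23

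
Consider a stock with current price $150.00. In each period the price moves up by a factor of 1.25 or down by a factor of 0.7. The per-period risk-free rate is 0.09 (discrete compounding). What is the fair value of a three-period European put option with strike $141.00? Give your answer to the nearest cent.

Risk-neutral probability p = (1 + 0.09 − 0.7)/(1.25 − 0.7) = 0.3900/0.5500 = 0.7091
Terminal stock prices: S_uuu = 293, S_uud = 164.1, S_udd = 91.87, S_ddd = 51.45
Terminal payoffs (K − S): max(-152, 0) = 0, max(-23.06, 0) = 0, max(49.13, 0) = 49.13, max(89.55, 0) = 89.55
Node uu (S = 234.4): V_uu = 1/1.09·[0.7091·0.0000 + 0.2909·0.0000] = 0.0000
Node ud (S = 131.2): V_ud = 1/1.09·[0.7091·0.0000 + 0.2909·49.1250] = 13.1109
Node dd (S = 73.5): V_dd = 1/1.09·[0.7091·49.1250 + 0.2909·89.5500] = 55.8578
Node u (S = 187.5): V_u = 1/1.09·[0.7091·0.0000 + 0.2909·13.1109] = 3.4992
Node d (S = 105): V_d = 1/1.09·[0.7091·13.1109 + 0.2909·55.8578] = 23.4370
Node 0 (S = 150): V_0 = 1/1.09·[0.7091·3.4992 + 0.2909·23.4370] = 8.5314

$8.53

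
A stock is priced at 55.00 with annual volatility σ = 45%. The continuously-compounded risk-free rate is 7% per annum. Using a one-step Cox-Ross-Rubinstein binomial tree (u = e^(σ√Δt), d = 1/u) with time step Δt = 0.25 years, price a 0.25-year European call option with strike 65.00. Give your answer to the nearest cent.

CRR parameters: u = e^(σ√Δt) = e^(0.45·√0.25) = 1.2523, d = 1/u = 0.7985
Per-period rate: rΔt = 0.07·0.25 = 0.0175, so R = e^0.0175 = 1.0177
Risk-neutral probability p = (e^0.0175 − 0.7985)/(1.2523 − 0.7985) = 0.2191/0.4538 = 0.4829
Terminal stock prices: S_u = 68.88, S_d = 43.92
Terminal payoffs (S − K): max(3.878, 0) = 3.878, max(-21.08, 0) = 0
Node 0 (S = 55): V_0 = e^(−0.0175)·[0.4829·3.8777 + 0.5171·0.0000] = 1.8400

1.84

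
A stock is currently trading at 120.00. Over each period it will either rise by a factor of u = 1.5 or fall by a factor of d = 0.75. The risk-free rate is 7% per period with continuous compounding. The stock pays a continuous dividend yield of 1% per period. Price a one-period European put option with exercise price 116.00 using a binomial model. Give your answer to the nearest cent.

Per-period risk-free factor R = e^0.07 = 1.0725; dividend-adjusted growth = e^(0.07−0.01) = 1.0618.
Risk-neutral probability p = (1.0618 − 0.75)/(1.5 − 0.75) = 0.3118/0.7500 = 0.4158
Terminal stock prices: S_u = 180, S_d = 90
Terminal payoffs (K − S): max(-64, 0) = 0, max(26, 0) = 26
Node 0 (S = 120): V_0 = e^(−0.07)·[0.4158·0.0000 + 0.5842·26.0000] = 14.1628

14.16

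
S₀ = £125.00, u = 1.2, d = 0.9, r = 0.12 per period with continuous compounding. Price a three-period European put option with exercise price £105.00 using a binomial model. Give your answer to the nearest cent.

Risk-neutral probability p = (e^0.12 − 0.9)/(1.2 − 0.9) = 0.2275/0.3000 = 0.7583
Terminal stock prices: S_uuu = 216, S_uud = 162, S_udd = 121.5, S_ddd = 91.13
Terminal payoffs (K − S): max(-111, 0) = 0, max(-57, 0) = 0, max(-16.5, 0) = 0, max(13.87, 0) = 13.87
Node uu (S = 180): V_uu = e^(−0.12)·[0.7583·0.0000 + 0.2417·0.0000] = 0.0000
Node ud (S = 135): V_ud = e^(−0.12)·[0.7583·0.0000 + 0.2417·0.0000] = 0.0000
Node dd (S = 101.2): V_dd = e^(−0.12)·[0.7583·0.0000 + 0.2417·13.8750] = 2.9741
Node u (S = 150): V_u = e^(−0.12)·[0.7583·0.0000 + 0.2417·0.0000] = 0.0000
Node d (S = 112.5): V_d = e^(−0.12)·[0.7583·0.0000 + 0.2417·2.9741] = 0.6375
Node 0 (S = 125): V_0 = e^(−0.12)·[0.7583·0.0000 + 0.2417·0.6375] = 0.1366

£0.14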